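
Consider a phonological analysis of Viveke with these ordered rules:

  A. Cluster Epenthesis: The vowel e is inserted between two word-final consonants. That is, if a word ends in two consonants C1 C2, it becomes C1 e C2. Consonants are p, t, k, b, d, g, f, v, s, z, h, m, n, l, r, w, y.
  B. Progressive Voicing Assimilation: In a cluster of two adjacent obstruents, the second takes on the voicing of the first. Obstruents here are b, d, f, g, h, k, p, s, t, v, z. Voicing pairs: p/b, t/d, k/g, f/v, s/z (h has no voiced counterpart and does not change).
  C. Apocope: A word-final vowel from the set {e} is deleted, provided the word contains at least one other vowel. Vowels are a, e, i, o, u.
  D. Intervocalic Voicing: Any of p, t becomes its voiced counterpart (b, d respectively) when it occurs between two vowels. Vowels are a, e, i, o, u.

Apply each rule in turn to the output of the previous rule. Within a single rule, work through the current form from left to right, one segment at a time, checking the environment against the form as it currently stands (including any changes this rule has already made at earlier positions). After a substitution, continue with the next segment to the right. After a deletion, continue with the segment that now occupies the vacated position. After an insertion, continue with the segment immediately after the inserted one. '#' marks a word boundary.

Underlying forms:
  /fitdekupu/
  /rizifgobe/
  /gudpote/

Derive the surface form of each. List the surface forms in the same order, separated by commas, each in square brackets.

[fittekubu], [rizifkob], [gudbot]

/fitdekupu/:
  A Cluster Epenthesis: no change — [fitdekupu]
  B Progressive Voicing Assimilation: [fitdekupu] → [fittekupu]
  C Apocope: no change — [fittekupu]
  D Intervocalic Voicing: [fittekupu] → [fittekubu]
/rizifgobe/:
  A Cluster Epenthesis: no change — [rizifgobe]
  B Progressive Voicing Assimilation: [rizifgobe] → [rizifkobe]
  C Apocope: [rizifkobe] → [rizifkob]
  D Intervocalic Voicing: no change — [rizifkob]
/gudpote/:
  A Cluster Epenthesis: no change — [gudpote]
  B Progressive Voicing Assimilation: [gudpote] → [gudbote]
  C Apocope: [gudbote] → [gudbot]
  D Intervocalic Voicing: no change — [gudbot]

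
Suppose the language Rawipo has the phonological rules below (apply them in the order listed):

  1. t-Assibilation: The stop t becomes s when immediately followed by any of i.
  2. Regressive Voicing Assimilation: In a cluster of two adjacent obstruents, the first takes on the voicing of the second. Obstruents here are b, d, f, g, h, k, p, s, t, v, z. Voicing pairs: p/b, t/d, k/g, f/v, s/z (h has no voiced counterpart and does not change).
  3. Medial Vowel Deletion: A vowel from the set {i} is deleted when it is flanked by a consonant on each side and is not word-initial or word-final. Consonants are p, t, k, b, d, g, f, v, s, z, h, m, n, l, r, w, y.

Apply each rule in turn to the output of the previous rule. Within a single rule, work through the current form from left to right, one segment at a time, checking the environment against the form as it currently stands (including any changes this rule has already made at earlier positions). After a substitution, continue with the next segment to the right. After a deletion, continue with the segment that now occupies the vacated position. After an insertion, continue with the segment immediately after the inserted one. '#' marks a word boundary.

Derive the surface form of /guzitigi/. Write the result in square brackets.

1 t-Assibilation: [guzitigi] → [guzisigi]
2 Regressive Voicing Assimilation: no change — [guzisigi]
3 Medial Vowel Deletion: [guzisigi] → [guzsgi]

[guzsgi]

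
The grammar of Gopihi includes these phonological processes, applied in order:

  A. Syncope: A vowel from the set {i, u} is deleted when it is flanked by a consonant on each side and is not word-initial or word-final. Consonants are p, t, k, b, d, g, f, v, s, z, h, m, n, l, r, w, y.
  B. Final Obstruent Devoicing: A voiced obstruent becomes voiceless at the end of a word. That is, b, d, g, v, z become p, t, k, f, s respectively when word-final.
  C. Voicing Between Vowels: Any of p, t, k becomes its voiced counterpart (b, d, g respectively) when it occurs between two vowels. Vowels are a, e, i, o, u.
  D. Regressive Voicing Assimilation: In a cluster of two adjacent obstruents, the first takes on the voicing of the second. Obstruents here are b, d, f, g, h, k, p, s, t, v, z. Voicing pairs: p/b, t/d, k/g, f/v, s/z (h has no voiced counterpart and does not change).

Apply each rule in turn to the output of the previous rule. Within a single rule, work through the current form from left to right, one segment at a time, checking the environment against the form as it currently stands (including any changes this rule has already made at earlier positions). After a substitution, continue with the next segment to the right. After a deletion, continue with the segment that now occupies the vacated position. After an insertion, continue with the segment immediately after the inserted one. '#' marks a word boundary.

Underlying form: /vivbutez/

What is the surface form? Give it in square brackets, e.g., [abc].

A Syncope: [vivbutez] → [vvbtez]
B Final Obstruent Devoicing: [vvbtez] → [vvbtes]
C Voicing Between Vowels: no change — [vvbtes]
D Regressive Voicing Assimilation: [vvbtes] → [vvptes]

[vvptes]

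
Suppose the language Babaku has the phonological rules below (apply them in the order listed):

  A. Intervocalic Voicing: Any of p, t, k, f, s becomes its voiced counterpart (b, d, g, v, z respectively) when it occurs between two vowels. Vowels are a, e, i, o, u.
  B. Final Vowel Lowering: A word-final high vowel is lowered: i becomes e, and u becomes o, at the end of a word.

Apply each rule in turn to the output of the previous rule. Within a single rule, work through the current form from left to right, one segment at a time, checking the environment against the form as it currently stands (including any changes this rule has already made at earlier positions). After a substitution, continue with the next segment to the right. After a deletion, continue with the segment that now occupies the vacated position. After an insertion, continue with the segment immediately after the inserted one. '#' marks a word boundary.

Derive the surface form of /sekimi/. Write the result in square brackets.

A Intervocalic Voicing: [sekimi] → [segimi]
B Final Vowel Lowering: [segimi] → [segime]

[segime]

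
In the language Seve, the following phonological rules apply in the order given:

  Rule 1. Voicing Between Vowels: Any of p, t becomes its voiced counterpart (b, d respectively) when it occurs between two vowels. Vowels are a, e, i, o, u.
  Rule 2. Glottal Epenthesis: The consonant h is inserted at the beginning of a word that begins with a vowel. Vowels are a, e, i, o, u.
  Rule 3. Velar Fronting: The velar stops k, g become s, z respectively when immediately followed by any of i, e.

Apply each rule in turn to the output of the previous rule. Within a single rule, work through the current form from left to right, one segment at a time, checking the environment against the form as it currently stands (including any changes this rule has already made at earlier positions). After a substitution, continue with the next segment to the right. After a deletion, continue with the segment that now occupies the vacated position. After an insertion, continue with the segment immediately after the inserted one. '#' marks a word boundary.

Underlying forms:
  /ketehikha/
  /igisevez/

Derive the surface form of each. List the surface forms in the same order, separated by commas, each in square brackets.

/ketehikha/:
  Rule 1 Voicing Between Vowels: [ketehikha] → [kedehikha]
  Rule 2 Glottal Epenthesis: no change — [kedehikha]
  Rule 3 Velar Fronting: [kedehikha] → [sedehikha]
/igisevez/:
  Rule 1 Voicing Between Vowels: no change — [igisevez]
  Rule 2 Glottal Epenthesis: [igisevez] → [higisevez]
  Rule 3 Velar Fronting: [higisevez] → [hizisevez]

[sedehikha], [hizisevez]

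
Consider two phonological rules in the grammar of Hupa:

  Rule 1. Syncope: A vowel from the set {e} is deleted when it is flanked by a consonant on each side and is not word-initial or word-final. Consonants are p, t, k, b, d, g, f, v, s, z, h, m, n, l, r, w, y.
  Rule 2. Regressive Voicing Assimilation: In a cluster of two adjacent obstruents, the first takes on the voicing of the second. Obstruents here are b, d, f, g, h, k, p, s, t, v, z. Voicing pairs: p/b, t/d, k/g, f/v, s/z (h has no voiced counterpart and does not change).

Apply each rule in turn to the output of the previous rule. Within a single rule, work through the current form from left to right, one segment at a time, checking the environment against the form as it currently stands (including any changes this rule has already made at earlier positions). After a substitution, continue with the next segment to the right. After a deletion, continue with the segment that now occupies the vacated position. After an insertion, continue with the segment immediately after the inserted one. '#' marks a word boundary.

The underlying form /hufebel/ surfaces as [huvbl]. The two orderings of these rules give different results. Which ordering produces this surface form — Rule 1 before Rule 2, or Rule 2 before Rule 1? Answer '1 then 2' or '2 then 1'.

1 then 2

Order 1 then 2:
  1 Syncope: [hufebel] → [hufbl]
  2 Regressive Voicing Assimilation: [hufbl] → [huvbl]
  result: [huvbl]
Order 2 then 1:
  2 Regressive Voicing Assimilation: no change — [hufebel]
  1 Syncope: [hufebel] → [hufbl]
  result: [hufbl]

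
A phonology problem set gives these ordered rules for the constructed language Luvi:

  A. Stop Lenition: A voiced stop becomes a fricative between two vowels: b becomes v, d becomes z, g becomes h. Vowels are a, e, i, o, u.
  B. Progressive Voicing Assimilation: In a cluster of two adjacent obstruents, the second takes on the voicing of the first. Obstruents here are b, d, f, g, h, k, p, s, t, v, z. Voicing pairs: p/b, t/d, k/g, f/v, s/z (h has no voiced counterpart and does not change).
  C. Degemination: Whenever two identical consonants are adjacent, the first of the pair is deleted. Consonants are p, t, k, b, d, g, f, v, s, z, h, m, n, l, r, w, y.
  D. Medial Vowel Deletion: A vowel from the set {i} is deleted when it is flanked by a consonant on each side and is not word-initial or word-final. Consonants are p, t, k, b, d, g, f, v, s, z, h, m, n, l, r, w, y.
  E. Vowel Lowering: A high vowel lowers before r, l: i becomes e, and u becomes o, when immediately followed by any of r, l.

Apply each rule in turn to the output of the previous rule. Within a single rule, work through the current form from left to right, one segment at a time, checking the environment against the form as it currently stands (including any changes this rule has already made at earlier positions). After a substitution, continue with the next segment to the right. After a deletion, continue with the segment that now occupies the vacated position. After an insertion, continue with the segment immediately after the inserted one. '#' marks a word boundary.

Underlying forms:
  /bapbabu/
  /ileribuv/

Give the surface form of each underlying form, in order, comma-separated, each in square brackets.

/bapbabu/:
  A Stop Lenition: [bapbabu] → [bapbavu]
  B Progressive Voicing Assimilation: [bapbavu] → [bappavu]
  C Degemination: [bappavu] → [bapavu]
  D Medial Vowel Deletion: no change — [bapavu]
  E Vowel Lowering: no change — [bapavu]
/ileribuv/:
  A Stop Lenition: [ileribuv] → [ilerivuv]
  B Progressive Voicing Assimilation: no change — [ilerivuv]
  C Degemination: no change — [ilerivuv]
  D Medial Vowel Deletion: [ilerivuv] → [ilervuv]
  E Vowel Lowering: [ilervuv] → [elervuv]

[bapavu], [elervuv]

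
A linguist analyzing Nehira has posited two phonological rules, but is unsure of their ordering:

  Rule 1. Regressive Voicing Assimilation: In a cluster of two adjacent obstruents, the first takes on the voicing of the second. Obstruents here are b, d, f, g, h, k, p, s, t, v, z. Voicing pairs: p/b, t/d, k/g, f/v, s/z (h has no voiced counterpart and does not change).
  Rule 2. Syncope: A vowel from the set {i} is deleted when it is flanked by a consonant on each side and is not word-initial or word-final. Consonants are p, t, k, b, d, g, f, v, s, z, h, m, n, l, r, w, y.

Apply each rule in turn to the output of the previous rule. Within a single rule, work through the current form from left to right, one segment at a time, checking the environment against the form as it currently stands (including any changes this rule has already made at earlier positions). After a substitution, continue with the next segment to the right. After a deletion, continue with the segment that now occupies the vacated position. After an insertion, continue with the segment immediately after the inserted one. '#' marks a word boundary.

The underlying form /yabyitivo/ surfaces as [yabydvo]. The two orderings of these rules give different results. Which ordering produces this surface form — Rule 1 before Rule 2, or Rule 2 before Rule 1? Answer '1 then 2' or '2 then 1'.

2 then 1

Order 1 then 2:
  1 Regressive Voicing Assimilation: no change — [yabyitivo]
  2 Syncope: [yabyitivo] → [yabytvo]
  result: [yabytvo]
Order 2 then 1:
  2 Syncope: [yabyitivo] → [yabytvo]
  1 Regressive Voicing Assimilation: [yabytvo] → [yabydvo]
  result: [yabydvo]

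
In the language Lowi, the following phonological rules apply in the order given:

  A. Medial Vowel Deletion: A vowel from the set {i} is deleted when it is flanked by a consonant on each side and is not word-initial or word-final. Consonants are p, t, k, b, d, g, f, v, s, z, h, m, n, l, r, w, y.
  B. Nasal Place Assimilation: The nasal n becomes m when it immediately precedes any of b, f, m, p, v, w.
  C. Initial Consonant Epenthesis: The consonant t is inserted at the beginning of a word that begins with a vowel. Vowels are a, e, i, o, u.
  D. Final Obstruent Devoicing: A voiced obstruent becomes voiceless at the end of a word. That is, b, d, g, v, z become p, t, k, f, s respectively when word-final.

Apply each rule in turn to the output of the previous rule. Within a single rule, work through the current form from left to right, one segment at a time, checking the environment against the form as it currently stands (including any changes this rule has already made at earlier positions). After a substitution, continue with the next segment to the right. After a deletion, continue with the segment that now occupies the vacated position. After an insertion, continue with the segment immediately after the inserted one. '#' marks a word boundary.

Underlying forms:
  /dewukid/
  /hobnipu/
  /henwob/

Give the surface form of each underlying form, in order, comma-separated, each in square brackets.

/dewukid/:
  A Medial Vowel Deletion: [dewukid] → [dewukd]
  B Nasal Place Assimilation: no change — [dewukd]
  C Initial Consonant Epenthesis: no change — [dewukd]
  D Final Obstruent Devoicing: [dewukd] → [dewukt]
/hobnipu/:
  A Medial Vowel Deletion: [hobnipu] → [hobnpu]
  B Nasal Place Assimilation: [hobnpu] → [hobmpu]
  C Initial Consonant Epenthesis: no change — [hobmpu]
  D Final Obstruent Devoicing: no change — [hobmpu]
/henwob/:
  A Medial Vowel Deletion: no change — [henwob]
  B Nasal Place Assimilation: [henwob] → [hemwob]
  C Initial Consonant Epenthesis: no change — [hemwob]
  D Final Obstruent Devoicing: [hemwob] → [hemwop]

[dewukt], [hobmpu], [hemwop]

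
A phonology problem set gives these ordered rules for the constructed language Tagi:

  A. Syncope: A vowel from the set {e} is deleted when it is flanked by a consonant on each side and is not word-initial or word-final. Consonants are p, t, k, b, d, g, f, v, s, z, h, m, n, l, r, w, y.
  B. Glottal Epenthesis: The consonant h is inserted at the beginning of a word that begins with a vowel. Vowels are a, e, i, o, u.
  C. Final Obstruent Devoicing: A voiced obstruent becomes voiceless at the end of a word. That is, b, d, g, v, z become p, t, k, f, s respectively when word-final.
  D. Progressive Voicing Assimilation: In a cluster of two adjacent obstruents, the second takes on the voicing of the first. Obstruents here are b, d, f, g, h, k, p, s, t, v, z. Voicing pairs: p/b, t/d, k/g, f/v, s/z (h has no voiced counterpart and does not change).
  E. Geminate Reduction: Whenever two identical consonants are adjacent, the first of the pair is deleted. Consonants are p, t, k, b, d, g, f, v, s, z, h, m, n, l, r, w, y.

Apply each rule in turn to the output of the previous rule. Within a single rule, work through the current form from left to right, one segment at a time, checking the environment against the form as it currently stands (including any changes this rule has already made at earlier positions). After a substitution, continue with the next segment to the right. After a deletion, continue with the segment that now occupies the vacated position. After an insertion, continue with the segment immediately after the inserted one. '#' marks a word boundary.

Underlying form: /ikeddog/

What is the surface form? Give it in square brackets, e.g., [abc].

A Syncope: [ikeddog] → [ikddog]
B Glottal Epenthesis: [ikddog] → [hikddog]
C Final Obstruent Devoicing: [hikddog] → [hikddok]
D Progressive Voicing Assimilation: [hikddok] → [hikttok]
E Geminate Reduction: [hikttok] → [hiktok]

[hiktok]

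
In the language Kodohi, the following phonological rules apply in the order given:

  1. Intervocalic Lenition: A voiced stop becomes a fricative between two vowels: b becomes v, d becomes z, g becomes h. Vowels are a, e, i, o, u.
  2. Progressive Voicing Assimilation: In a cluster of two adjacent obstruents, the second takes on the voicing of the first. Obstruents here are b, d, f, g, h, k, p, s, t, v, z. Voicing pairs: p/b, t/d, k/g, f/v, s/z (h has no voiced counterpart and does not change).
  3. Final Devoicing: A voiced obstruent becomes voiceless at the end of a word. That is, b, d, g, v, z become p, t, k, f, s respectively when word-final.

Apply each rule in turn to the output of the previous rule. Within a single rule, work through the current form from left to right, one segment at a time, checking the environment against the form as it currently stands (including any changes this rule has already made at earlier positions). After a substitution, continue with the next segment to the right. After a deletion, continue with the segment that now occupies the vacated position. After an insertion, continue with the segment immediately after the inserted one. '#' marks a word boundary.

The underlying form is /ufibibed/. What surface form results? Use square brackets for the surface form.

1 Intervocalic Lenition: [ufibibed] → [ufivived]
2 Progressive Voicing Assimilation: no change — [ufivived]
3 Final Devoicing: [ufivived] → [ufivivet]

[ufivivet]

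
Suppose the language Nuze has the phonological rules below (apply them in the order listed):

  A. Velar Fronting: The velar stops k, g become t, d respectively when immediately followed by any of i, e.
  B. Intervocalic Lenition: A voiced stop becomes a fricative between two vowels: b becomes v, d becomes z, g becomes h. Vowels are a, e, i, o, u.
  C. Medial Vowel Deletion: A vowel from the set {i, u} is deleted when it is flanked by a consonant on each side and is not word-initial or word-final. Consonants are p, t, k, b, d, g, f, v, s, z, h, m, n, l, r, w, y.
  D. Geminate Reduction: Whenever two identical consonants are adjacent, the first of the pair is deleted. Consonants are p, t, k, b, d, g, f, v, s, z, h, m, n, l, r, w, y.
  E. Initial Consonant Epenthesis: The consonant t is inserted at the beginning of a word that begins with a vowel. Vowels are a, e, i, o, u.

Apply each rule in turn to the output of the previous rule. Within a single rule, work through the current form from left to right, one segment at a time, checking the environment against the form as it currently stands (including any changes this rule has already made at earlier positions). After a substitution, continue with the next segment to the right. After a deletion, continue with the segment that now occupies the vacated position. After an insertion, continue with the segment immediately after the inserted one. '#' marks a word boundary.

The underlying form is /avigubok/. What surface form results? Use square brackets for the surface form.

A Velar Fronting: no change — [avigubok]
B Intervocalic Lenition: [avigubok] → [avihuvok]
C Medial Vowel Deletion: [avihuvok] → [avhvok]
D Geminate Reduction: no change — [avhvok]
E Initial Consonant Epenthesis: [avhvok] → [tavhvok]

[tavhvok]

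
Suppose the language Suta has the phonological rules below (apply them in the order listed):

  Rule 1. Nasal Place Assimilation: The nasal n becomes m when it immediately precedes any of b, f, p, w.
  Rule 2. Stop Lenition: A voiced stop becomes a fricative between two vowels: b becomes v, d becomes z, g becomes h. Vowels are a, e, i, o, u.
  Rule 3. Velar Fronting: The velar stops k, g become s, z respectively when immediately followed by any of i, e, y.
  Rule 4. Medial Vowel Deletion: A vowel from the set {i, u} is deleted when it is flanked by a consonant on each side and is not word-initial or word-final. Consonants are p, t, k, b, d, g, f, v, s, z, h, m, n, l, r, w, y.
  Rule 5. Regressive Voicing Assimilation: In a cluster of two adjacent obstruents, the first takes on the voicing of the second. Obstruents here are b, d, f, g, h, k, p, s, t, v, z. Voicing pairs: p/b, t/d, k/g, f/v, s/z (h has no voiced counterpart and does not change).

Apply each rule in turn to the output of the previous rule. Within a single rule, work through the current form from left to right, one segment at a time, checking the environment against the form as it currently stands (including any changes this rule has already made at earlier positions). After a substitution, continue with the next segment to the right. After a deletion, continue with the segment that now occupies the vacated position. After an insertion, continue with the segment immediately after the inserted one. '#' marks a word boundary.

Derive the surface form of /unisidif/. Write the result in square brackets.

[unzsf]

Rule 1 Nasal Place Assimilation: no change — [unisidif]
Rule 2 Stop Lenition: [unisidif] → [unisizif]
Rule 3 Velar Fronting: no change — [unisizif]
Rule 4 Medial Vowel Deletion: [unisizif] → [unszf]
Rule 5 Regressive Voicing Assimilation: [unszf] → [unzsf]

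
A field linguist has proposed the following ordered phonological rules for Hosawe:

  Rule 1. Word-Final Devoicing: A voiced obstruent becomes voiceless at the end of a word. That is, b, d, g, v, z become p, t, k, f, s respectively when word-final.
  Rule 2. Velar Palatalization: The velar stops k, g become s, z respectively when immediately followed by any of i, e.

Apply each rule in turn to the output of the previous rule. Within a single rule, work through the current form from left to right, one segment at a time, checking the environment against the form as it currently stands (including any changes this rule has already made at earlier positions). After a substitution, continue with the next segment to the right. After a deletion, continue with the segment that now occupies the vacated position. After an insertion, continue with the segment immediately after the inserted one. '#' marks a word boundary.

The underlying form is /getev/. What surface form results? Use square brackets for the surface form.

[zetef]

Rule 1 Word-Final Devoicing: [getev] → [getef]
Rule 2 Velar Palatalization: [getef] → [zetef]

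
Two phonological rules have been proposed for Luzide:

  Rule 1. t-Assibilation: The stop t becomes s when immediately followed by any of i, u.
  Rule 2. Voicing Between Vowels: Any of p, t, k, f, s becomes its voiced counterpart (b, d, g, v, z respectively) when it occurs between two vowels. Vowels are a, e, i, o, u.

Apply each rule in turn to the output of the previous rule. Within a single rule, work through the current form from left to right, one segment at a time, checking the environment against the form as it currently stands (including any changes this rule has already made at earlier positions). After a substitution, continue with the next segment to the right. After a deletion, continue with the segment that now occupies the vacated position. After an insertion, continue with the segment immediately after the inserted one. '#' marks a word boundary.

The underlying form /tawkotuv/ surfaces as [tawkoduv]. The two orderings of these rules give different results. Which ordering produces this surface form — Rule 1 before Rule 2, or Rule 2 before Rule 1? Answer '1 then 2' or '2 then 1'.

2 then 1

Order 1 then 2:
  1 t-Assibilation: [tawkotuv] → [tawkosuv]
  2 Voicing Between Vowels: [tawkosuv] → [tawkozuv]
  result: [tawkozuv]
Order 2 then 1:
  2 Voicing Between Vowels: [tawkotuv] → [tawkoduv]
  1 t-Assibilation: no change — [tawkoduv]
  result: [tawkoduv]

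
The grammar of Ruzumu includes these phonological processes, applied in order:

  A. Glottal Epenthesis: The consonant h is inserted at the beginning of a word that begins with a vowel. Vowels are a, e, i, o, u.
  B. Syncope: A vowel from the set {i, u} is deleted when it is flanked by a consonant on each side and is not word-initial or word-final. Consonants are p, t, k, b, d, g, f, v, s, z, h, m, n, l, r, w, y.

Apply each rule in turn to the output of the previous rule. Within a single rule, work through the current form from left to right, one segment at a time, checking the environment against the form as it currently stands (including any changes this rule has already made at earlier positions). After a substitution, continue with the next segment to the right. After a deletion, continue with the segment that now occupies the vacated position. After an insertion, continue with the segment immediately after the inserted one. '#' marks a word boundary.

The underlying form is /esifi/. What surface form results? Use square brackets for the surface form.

[hesfi]

A Glottal Epenthesis: [esifi] → [hesifi]
B Syncope: [hesifi] → [hesfi]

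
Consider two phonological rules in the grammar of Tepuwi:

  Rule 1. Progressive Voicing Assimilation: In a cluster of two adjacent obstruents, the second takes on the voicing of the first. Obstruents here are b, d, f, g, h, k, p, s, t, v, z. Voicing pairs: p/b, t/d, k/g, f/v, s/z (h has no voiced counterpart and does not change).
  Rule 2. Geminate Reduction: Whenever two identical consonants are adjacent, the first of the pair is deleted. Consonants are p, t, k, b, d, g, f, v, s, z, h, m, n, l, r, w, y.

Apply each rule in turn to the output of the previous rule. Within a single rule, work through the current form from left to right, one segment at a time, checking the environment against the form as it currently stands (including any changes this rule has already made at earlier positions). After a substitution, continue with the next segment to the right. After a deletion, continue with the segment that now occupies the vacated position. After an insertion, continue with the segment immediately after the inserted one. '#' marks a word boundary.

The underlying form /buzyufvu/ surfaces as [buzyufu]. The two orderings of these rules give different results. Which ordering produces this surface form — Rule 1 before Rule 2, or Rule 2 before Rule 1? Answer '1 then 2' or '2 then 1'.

1 then 2

Order 1 then 2:
  1 Progressive Voicing Assimilation: [buzyufvu] → [buzyuffu]
  2 Geminate Reduction: [buzyuffu] → [buzyufu]
  result: [buzyufu]
Order 2 then 1:
  2 Geminate Reduction: no change — [buzyufvu]
  1 Progressive Voicing Assimilation: [buzyufvu] → [buzyuffu]
  result: [buzyuffu]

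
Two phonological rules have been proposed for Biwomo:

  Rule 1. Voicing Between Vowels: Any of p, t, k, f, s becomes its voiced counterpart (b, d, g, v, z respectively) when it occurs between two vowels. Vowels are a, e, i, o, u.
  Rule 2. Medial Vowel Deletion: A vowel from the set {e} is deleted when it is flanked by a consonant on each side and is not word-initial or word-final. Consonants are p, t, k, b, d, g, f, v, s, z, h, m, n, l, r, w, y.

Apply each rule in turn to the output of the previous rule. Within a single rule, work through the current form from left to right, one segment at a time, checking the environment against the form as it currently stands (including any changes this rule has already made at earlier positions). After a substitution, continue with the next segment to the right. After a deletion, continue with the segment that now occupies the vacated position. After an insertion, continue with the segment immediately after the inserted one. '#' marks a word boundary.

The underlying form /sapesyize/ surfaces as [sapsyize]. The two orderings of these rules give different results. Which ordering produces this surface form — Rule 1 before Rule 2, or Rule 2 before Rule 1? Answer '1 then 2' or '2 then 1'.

Order 1 then 2:
  1 Voicing Between Vowels: [sapesyize] → [sabesyize]
  2 Medial Vowel Deletion: [sabesyize] → [sabsyize]
  result: [sabsyize]
Order 2 then 1:
  2 Medial Vowel Deletion: [sapesyize] → [sapsyize]
  1 Voicing Between Vowels: no change — [sapsyize]
  result: [sapsyize]

2 then 1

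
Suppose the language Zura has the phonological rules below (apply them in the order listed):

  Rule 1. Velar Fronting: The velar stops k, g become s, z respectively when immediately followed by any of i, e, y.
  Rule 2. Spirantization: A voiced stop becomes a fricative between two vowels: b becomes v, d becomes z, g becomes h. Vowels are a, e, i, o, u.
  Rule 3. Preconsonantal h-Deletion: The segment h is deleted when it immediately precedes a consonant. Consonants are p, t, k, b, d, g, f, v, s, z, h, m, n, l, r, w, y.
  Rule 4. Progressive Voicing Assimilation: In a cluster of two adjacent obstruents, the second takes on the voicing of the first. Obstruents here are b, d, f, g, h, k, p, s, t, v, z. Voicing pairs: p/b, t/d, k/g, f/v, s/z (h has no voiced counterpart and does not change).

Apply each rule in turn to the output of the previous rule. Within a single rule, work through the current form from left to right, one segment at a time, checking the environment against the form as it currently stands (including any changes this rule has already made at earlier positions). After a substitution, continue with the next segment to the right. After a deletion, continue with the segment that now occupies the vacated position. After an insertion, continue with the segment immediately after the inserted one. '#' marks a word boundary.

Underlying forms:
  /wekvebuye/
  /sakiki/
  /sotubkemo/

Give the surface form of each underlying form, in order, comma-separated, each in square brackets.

[wekfevuye], [sasisi], [sotubzemo]

/wekvebuye/:
  Rule 1 Velar Fronting: no change — [wekvebuye]
  Rule 2 Spirantization: [wekvebuye] → [wekvevuye]
  Rule 3 Preconsonantal h-Deletion: no change — [wekvevuye]
  Rule 4 Progressive Voicing Assimilation: [wekvevuye] → [wekfevuye]
/sakiki/:
  Rule 1 Velar Fronting: [sakiki] → [sasisi]
  Rule 2 Spirantization: no change — [sasisi]
  Rule 3 Preconsonantal h-Deletion: no change — [sasisi]
  Rule 4 Progressive Voicing Assimilation: no change — [sasisi]
/sotubkemo/:
  Rule 1 Velar Fronting: [sotubkemo] → [sotubsemo]
  Rule 2 Spirantization: no change — [sotubsemo]
  Rule 3 Preconsonantal h-Deletion: no change — [sotubsemo]
  Rule 4 Progressive Voicing Assimilation: [sotubsemo] → [sotubzemo]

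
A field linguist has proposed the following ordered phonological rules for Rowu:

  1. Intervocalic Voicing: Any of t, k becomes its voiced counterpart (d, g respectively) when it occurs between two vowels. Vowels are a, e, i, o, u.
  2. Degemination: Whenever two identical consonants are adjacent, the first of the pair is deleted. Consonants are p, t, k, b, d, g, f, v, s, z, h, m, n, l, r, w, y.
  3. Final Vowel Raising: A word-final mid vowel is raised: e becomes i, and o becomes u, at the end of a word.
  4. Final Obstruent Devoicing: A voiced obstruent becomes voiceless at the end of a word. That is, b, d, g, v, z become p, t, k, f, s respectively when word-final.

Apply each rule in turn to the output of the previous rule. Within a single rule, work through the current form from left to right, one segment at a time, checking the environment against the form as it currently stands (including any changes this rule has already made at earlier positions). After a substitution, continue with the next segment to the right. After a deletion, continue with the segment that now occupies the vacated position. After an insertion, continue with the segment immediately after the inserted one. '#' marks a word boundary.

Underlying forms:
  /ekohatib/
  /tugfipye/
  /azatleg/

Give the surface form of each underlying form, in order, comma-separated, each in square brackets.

[egohadip], [tugfipyi], [azatlek]

/ekohatib/:
  1 Intervocalic Voicing: [ekohatib] → [egohadib]
  2 Degemination: no change — [egohadib]
  3 Final Vowel Raising: no change — [egohadib]
  4 Final Obstruent Devoicing: [egohadib] → [egohadip]
/tugfipye/:
  1 Intervocalic Voicing: no change — [tugfipye]
  2 Degemination: no change — [tugfipye]
  3 Final Vowel Raising: [tugfipye] → [tugfipyi]
  4 Final Obstruent Devoicing: no change — [tugfipyi]
/azatleg/:
  1 Intervocalic Voicing: no change — [azatleg]
  2 Degemination: no change — [azatleg]
  3 Final Vowel Raising: no change — [azatleg]
  4 Final Obstruent Devoicing: [azatleg] → [azatlek]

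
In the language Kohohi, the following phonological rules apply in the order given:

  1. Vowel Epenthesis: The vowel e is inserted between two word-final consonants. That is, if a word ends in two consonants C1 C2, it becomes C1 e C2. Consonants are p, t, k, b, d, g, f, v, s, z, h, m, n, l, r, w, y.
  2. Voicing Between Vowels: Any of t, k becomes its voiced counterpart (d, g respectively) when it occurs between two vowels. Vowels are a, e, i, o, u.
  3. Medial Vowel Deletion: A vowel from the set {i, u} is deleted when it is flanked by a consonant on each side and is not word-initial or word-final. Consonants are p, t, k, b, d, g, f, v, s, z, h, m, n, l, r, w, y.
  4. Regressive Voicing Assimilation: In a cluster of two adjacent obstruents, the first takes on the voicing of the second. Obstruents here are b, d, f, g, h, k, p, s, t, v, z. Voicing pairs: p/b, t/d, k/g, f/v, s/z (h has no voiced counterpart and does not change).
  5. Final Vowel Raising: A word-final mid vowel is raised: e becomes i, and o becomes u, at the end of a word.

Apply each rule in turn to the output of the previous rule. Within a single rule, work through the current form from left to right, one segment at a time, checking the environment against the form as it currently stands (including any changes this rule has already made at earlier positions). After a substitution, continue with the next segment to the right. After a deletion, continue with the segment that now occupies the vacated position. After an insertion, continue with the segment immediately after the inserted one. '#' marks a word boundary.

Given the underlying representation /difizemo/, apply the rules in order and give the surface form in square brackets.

1 Vowel Epenthesis: no change — [difizemo]
2 Voicing Between Vowels: no change — [difizemo]
3 Medial Vowel Deletion: [difizemo] → [dfzemo]
4 Regressive Voicing Assimilation: [dfzemo] → [tvzemo]
5 Final Vowel Raising: [tvzemo] → [tvzemu]

[tvzemu]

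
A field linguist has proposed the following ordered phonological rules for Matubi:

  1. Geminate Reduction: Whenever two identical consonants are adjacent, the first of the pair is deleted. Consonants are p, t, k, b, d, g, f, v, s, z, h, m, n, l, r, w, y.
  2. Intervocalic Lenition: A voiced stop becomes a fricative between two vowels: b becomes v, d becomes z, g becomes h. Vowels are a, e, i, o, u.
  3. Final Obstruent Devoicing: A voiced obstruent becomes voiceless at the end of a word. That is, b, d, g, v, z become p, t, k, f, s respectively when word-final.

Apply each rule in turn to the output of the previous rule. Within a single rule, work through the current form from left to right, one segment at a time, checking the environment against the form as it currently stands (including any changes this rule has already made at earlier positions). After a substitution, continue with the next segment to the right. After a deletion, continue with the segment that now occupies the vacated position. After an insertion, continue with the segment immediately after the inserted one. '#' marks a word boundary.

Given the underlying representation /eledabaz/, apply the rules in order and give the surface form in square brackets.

[elezavas]

1 Geminate Reduction: no change — [eledabaz]
2 Intervocalic Lenition: [eledabaz] → [elezavaz]
3 Final Obstruent Devoicing: [elezavaz] → [elezavas]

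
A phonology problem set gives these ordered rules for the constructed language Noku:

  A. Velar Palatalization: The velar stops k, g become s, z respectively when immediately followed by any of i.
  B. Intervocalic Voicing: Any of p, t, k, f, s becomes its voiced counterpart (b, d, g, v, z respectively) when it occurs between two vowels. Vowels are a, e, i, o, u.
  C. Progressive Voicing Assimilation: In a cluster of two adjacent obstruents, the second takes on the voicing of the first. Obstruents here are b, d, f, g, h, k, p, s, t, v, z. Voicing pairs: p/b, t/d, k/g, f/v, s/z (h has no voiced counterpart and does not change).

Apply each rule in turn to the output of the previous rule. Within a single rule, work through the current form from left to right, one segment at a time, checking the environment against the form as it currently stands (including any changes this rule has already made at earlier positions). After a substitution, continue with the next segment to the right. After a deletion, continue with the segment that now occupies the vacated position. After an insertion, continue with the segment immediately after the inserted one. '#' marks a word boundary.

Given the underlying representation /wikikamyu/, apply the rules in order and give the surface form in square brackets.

A Velar Palatalization: [wikikamyu] → [wisikamyu]
B Intervocalic Voicing: [wisikamyu] → [wizigamyu]
C Progressive Voicing Assimilation: no change — [wizigamyu]

[wizigamyu]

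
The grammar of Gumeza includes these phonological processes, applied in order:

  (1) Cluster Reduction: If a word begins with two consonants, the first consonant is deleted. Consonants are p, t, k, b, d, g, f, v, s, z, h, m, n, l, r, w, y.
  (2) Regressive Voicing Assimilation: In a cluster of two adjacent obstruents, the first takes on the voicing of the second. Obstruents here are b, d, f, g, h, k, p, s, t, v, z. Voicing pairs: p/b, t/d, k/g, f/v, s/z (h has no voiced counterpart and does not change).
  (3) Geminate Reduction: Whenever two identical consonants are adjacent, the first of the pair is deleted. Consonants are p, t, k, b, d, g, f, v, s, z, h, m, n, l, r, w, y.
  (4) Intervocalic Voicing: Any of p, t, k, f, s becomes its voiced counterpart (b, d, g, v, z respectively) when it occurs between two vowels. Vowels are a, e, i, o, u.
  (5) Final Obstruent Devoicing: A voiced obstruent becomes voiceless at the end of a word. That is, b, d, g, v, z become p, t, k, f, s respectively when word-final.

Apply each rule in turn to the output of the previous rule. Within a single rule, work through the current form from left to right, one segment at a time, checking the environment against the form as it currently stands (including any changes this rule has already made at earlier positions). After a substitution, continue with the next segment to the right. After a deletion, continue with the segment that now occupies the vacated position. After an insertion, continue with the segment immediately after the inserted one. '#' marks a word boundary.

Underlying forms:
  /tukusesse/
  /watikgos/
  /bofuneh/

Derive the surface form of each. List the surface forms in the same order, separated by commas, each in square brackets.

[tuguzeze], [wadigos], [bovuneh]

/tukusesse/:
  (1) Cluster Reduction: no change — [tukusesse]
  (2) Regressive Voicing Assimilation: no change — [tukusesse]
  (3) Geminate Reduction: [tukusesse] → [tukusese]
  (4) Intervocalic Voicing: [tukusese] → [tuguzeze]
  (5) Final Obstruent Devoicing: no change — [tuguzeze]
/watikgos/:
  (1) Cluster Reduction: no change — [watikgos]
  (2) Regressive Voicing Assimilation: [watikgos] → [watiggos]
  (3) Geminate Reduction: [watiggos] → [watigos]
  (4) Intervocalic Voicing: [watigos] → [wadigos]
  (5) Final Obstruent Devoicing: no change — [wadigos]
/bofuneh/:
  (1) Cluster Reduction: no change — [bofuneh]
  (2) Regressive Voicing Assimilation: no change — [bofuneh]
  (3) Geminate Reduction: no change — [bofuneh]
  (4) Intervocalic Voicing: [bofuneh] → [bovuneh]
  (5) Final Obstruent Devoicing: no change — [bovuneh]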